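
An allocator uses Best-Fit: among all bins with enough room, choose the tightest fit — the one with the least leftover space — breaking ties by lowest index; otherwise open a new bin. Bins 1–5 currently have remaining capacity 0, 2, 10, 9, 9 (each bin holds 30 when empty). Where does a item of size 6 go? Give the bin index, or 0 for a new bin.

4

Bins with room: bin 3 (10), bin 4 (9), bin 5 (9).
Tightest fit is bin 4 with 9 free.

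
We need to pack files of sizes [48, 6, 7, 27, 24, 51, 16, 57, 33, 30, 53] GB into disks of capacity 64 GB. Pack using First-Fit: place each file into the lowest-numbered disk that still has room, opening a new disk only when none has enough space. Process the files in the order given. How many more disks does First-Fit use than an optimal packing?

First-Fit: [48,6,7] [27,24] [51] [16,33] [57] [30] [53] → 7 disks.
Total size 352 GB; any packing needs at least ⌈352/64⌉ = 6 disks.
An optimal packing achieves that bound: [57,7] [53,6] [51] [48,16] [33,30] [27,24] → 6 disks.
Excess: 7 − 6 = 1.

1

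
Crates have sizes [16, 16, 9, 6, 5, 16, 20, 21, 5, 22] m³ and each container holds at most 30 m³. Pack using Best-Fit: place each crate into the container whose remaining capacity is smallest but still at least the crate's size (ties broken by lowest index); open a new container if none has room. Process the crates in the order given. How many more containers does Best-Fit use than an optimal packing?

0

Best-Fit: [16,9,5] [16,6,5] [16] [20] [21] [22] → 6 containers.
6 crates exceed 15 m³ (half the capacity), and no two of those can share a container, so at least 6 containers are needed.
So 6 is already optimal.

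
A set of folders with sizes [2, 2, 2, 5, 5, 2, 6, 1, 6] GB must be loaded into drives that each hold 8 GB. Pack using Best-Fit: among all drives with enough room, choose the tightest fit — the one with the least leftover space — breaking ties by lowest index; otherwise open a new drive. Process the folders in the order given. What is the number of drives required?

5

drive 1: place 2 GB, 6 GB left
drive 1: place 2 GB, 4 GB left
drive 1: place 2 GB, 2 GB left
drive 2: place 5 GB, 3 GB left
drive 3: place 5 GB, 3 GB left
drive 1: place 2 GB, 0 GB left
drive 4: place 6 GB, 2 GB left
drive 4: place 1 GB, 1 GB left
drive 5: place 6 GB, 2 GB left
Final drives: [2,2,2,2] [5] [5] [6,1] [6].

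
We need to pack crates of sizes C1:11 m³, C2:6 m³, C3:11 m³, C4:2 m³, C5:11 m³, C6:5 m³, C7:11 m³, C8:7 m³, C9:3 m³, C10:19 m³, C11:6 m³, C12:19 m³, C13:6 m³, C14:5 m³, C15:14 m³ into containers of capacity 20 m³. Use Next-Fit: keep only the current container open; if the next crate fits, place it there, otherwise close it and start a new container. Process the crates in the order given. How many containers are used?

10

C1 (11 m³) → container 1 (remaining 9 m³)
C2 (6 m³) → container 1 (remaining 3 m³)
C3 (11 m³) → container 2 (remaining 9 m³)
C4 (2 m³) → container 2 (remaining 7 m³)
C5 (11 m³) → container 3 (remaining 9 m³)
C6 (5 m³) → container 3 (remaining 4 m³)
C7 (11 m³) → container 4 (remaining 9 m³)
C8 (7 m³) → container 4 (remaining 2 m³)
C9 (3 m³) → container 5 (remaining 17 m³)
C10 (19 m³) → container 6 (remaining 1 m³)
C11 (6 m³) → container 7 (remaining 14 m³)
C12 (19 m³) → container 8 (remaining 1 m³)
C13 (6 m³) → container 9 (remaining 14 m³)
C14 (5 m³) → container 9 (remaining 9 m³)
C15 (14 m³) → container 10 (remaining 6 m³)
Final containers: [11,6] [11,2] [11,5] [11,7] [3] [19] [6] [19] [6,5] [14].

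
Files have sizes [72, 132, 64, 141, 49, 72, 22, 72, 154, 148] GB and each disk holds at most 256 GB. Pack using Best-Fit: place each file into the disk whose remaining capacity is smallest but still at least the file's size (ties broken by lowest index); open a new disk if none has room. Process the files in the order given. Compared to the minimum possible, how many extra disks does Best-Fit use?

Best-Fit: [72,132,22] [64,141,49] [72,72] [154] [148] → 5 disks.
Total size 926 GB; any packing needs at least ⌈926/256⌉ = 4 disks.
An optimal packing achieves that bound: [154,72,22] [148,72] [141,72] [132,64,49] → 4 disks.
Excess: 5 − 4 = 1.

1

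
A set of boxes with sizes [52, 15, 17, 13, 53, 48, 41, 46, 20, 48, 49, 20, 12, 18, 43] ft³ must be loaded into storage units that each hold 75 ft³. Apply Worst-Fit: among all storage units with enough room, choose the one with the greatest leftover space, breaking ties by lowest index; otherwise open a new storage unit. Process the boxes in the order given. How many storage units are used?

Put 52 ft³ in storage unit 1; 23 ft³ remain.
Put 15 ft³ in storage unit 1; 8 ft³ remain.
Put 17 ft³ in storage unit 2; 58 ft³ remain.
Put 13 ft³ in storage unit 2; 45 ft³ remain.
Put 53 ft³ in storage unit 3; 22 ft³ remain.
Put 48 ft³ in storage unit 4; 27 ft³ remain.
Put 41 ft³ in storage unit 2; 4 ft³ remain.
Put 46 ft³ in storage unit 5; 29 ft³ remain.
Put 20 ft³ in storage unit 5; 9 ft³ remain.
Put 48 ft³ in storage unit 6; 27 ft³ remain.
Put 49 ft³ in storage unit 7; 26 ft³ remain.
Put 20 ft³ in storage unit 4; 7 ft³ remain.
Put 12 ft³ in storage unit 6; 15 ft³ remain.
Put 18 ft³ in storage unit 7; 8 ft³ remain.
Put 43 ft³ in storage unit 8; 32 ft³ remain.

8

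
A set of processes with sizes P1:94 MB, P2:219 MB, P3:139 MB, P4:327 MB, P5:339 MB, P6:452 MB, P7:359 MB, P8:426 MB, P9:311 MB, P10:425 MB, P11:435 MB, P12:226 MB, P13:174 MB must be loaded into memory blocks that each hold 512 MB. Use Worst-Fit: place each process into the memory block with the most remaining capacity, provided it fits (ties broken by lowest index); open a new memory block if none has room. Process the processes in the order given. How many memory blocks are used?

10 memory blocks

P1 (94 MB) → memory block 1 (remaining 418 MB)
P2 (219 MB) → memory block 1 (remaining 199 MB)
P3 (139 MB) → memory block 1 (remaining 60 MB)
P4 (327 MB) → memory block 2 (remaining 185 MB)
P5 (339 MB) → memory block 3 (remaining 173 MB)
P6 (452 MB) → memory block 4 (remaining 60 MB)
P7 (359 MB) → memory block 5 (remaining 153 MB)
P8 (426 MB) → memory block 6 (remaining 86 MB)
P9 (311 MB) → memory block 7 (remaining 201 MB)
P10 (425 MB) → memory block 8 (remaining 87 MB)
P11 (435 MB) → memory block 9 (remaining 77 MB)
P12 (226 MB) → memory block 10 (remaining 286 MB)
P13 (174 MB) → memory block 10 (remaining 112 MB)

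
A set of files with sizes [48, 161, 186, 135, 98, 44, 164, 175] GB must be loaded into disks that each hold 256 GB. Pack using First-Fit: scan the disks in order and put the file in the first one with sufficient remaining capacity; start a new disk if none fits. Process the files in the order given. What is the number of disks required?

Put 48 GB in disk 1; 208 GB remain.
Put 161 GB in disk 1; 47 GB remain.
Put 186 GB in disk 2; 70 GB remain.
Put 135 GB in disk 3; 121 GB remain.
Put 98 GB in disk 3; 23 GB remain.
Put 44 GB in disk 1; 3 GB remain.
Put 164 GB in disk 4; 92 GB remain.
Put 175 GB in disk 5; 81 GB remain.
Final disks: [48,161,44] [186] [135,98] [164] [175].

5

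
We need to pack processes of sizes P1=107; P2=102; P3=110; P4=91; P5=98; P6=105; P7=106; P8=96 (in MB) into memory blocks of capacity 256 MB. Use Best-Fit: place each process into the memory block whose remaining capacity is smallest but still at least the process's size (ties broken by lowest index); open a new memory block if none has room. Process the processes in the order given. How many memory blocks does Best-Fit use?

4

P1 (107 MB) → memory block 1 (remaining 149 MB)
P2 (102 MB) → memory block 1 (remaining 47 MB)
P3 (110 MB) → memory block 2 (remaining 146 MB)
P4 (91 MB) → memory block 2 (remaining 55 MB)
P5 (98 MB) → memory block 3 (remaining 158 MB)
P6 (105 MB) → memory block 3 (remaining 53 MB)
P7 (106 MB) → memory block 4 (remaining 150 MB)
P8 (96 MB) → memory block 4 (remaining 54 MB)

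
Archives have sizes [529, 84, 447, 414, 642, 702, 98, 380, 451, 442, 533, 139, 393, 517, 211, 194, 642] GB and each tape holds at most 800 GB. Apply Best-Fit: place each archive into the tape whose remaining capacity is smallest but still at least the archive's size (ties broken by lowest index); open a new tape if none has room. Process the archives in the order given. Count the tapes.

tape 1: place 529 GB, 271 GB left
tape 1: place 84 GB, 187 GB left
tape 2: place 447 GB, 353 GB left
tape 3: place 414 GB, 386 GB left
tape 4: place 642 GB, 158 GB left
tape 5: place 702 GB, 98 GB left
tape 5: place 98 GB, 0 GB left
tape 3: place 380 GB, 6 GB left
tape 6: place 451 GB, 349 GB left
tape 7: place 442 GB, 358 GB left
tape 8: place 533 GB, 267 GB left
tape 4: place 139 GB, 19 GB left
tape 9: place 393 GB, 407 GB left
tape 10: place 517 GB, 283 GB left
tape 8: place 211 GB, 56 GB left
tape 10: place 194 GB, 89 GB left
tape 11: place 642 GB, 158 GB left

11 tapes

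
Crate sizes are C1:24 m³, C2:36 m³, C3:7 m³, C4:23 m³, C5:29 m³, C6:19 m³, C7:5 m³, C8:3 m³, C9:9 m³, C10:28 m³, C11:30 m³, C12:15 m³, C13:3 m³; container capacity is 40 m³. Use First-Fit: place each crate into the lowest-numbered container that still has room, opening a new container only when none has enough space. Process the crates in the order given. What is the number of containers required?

7 containers

C1 (24 m³) → container 1 (remaining 16 m³)
C2 (36 m³) → container 2 (remaining 4 m³)
C3 (7 m³) → container 1 (remaining 9 m³)
C4 (23 m³) → container 3 (remaining 17 m³)
C5 (29 m³) → container 4 (remaining 11 m³)
C6 (19 m³) → container 5 (remaining 21 m³)
C7 (5 m³) → container 1 (remaining 4 m³)
C8 (3 m³) → container 1 (remaining 1 m³)
C9 (9 m³) → container 3 (remaining 8 m³)
C10 (28 m³) → container 6 (remaining 12 m³)
C11 (30 m³) → container 7 (remaining 10 m³)
C12 (15 m³) → container 5 (remaining 6 m³)
C13 (3 m³) → container 2 (remaining 1 m³)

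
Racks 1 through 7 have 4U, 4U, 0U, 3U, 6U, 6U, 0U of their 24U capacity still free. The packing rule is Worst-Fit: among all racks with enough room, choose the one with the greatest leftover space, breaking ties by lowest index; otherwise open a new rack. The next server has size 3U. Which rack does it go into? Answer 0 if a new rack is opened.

5

Racks with room: rack 1 (4U), rack 2 (4U), rack 4 (3U), rack 5 (6U), rack 6 (6U).
Most room is rack 5 with 6U free.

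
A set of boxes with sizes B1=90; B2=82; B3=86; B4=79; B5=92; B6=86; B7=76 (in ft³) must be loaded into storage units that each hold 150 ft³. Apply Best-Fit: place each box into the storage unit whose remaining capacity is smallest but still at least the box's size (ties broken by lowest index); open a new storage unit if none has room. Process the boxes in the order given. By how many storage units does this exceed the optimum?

0

Best-Fit: [90] [82] [86] [79] [92] [86] [76] → 7 storage units.
7 boxes exceed 75 ft³ (half the capacity), and no two of those can share a storage unit, so at least 7 storage units are needed.
So 7 is already optimal.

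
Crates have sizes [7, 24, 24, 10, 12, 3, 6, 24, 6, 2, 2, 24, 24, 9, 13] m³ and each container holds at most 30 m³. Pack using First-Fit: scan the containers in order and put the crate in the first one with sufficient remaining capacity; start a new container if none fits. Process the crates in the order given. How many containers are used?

7

Put 7 m³ in container 1; 23 m³ remain.
Put 24 m³ in container 2; 6 m³ remain.
Put 24 m³ in container 3; 6 m³ remain.
Put 10 m³ in container 1; 13 m³ remain.
Put 12 m³ in container 1; 1 m³ remain.
Put 3 m³ in container 2; 3 m³ remain.
Put 6 m³ in container 3; 0 m³ remain.
Put 24 m³ in container 4; 6 m³ remain.
Put 6 m³ in container 4; 0 m³ remain.
Put 2 m³ in container 2; 1 m³ remain.
Put 2 m³ in container 5; 28 m³ remain.
Put 24 m³ in container 5; 4 m³ remain.
Put 24 m³ in container 6; 6 m³ remain.
Put 9 m³ in container 7; 21 m³ remain.
Put 13 m³ in container 7; 8 m³ remain.
Final containers: [7,10,12] [24,3,2] [24,6] [24,6] [2,24] [24] [9,13].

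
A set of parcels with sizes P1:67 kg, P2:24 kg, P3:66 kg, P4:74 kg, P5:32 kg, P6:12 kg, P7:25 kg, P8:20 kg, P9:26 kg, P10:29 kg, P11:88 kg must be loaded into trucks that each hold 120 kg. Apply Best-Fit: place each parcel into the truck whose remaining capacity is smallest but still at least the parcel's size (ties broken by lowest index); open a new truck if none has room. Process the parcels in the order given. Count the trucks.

4

truck 1: place P1 (67 kg), 53 kg left
truck 1: place P2 (24 kg), 29 kg left
truck 2: place P3 (66 kg), 54 kg left
truck 3: place P4 (74 kg), 46 kg left
truck 3: place P5 (32 kg), 14 kg left
truck 3: place P6 (12 kg), 2 kg left
truck 1: place P7 (25 kg), 4 kg left
truck 2: place P8 (20 kg), 34 kg left
truck 2: place P9 (26 kg), 8 kg left
truck 4: place P10 (29 kg), 91 kg left
truck 4: place P11 (88 kg), 3 kg left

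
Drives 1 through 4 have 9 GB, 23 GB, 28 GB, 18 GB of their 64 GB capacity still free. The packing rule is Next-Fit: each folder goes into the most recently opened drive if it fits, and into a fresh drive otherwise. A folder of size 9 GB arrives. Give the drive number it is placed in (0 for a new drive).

Next-Fit only looks at drive 4, which has 18 GB free.
9 GB fits there.

4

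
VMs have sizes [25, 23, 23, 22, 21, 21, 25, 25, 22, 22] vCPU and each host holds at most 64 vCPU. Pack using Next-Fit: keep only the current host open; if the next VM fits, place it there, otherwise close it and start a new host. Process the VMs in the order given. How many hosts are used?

Put 25 vCPU in host 1; 39 vCPU remain.
Put 23 vCPU in host 1; 16 vCPU remain.
Put 23 vCPU in host 2; 41 vCPU remain.
Put 22 vCPU in host 2; 19 vCPU remain.
Put 21 vCPU in host 3; 43 vCPU remain.
Put 21 vCPU in host 3; 22 vCPU remain.
Put 25 vCPU in host 4; 39 vCPU remain.
Put 25 vCPU in host 4; 14 vCPU remain.
Put 22 vCPU in host 5; 42 vCPU remain.
Put 22 vCPU in host 5; 20 vCPU remain.

5 hosts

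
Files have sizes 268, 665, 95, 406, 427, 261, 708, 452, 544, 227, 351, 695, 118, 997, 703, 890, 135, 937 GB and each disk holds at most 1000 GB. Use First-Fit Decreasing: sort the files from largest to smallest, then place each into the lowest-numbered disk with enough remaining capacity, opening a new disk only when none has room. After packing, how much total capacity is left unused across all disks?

Sorted descending: 997, 937, 890, 708, 703, 695, 665, 544, 452, 427, 406, 351, 268, 261, 227, 135, 118, 95.
disk 1: place 997 GB, 3 GB left
disk 2: place 937 GB, 63 GB left
disk 3: place 890 GB, 110 GB left
disk 4: place 708 GB, 292 GB left
disk 5: place 703 GB, 297 GB left
disk 6: place 695 GB, 305 GB left
disk 7: place 665 GB, 335 GB left
disk 8: place 544 GB, 456 GB left
disk 8: place 452 GB, 4 GB left
disk 9: place 427 GB, 573 GB left
disk 9: place 406 GB, 167 GB left
disk 10: place 351 GB, 649 GB left
disk 4: place 268 GB, 24 GB left
disk 5: place 261 GB, 36 GB left
disk 6: place 227 GB, 78 GB left
disk 7: place 135 GB, 200 GB left
disk 7: place 118 GB, 82 GB left
disk 3: place 95 GB, 15 GB left
10 disks × 1000 GB = 10000 GB; used 8879 GB; unused 1121 GB.

1121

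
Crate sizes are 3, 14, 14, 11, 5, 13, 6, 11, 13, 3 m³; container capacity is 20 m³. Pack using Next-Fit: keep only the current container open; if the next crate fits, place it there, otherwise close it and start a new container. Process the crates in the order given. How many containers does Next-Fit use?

6

Put 3 m³ in container 1; 17 m³ remain.
Put 14 m³ in container 1; 3 m³ remain.
Put 14 m³ in container 2; 6 m³ remain.
Put 11 m³ in container 3; 9 m³ remain.
Put 5 m³ in container 3; 4 m³ remain.
Put 13 m³ in container 4; 7 m³ remain.
Put 6 m³ in container 4; 1 m³ remain.
Put 11 m³ in container 5; 9 m³ remain.
Put 13 m³ in container 6; 7 m³ remain.
Put 3 m³ in container 6; 4 m³ remain.
Final containers: [3,14] [14] [11,5] [13,6] [11] [13,3].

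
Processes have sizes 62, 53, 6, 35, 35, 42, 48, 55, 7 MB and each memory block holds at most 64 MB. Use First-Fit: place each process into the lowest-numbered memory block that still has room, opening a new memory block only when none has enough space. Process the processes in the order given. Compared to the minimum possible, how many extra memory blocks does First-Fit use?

0

First-Fit: [62] [53,6] [35,7] [35] [42] [48] [55] → 7 memory blocks.
7 processes exceed 32 MB (half the capacity), and no two of those can share a memory block, so at least 7 memory blocks are needed.
So 7 is already optimal.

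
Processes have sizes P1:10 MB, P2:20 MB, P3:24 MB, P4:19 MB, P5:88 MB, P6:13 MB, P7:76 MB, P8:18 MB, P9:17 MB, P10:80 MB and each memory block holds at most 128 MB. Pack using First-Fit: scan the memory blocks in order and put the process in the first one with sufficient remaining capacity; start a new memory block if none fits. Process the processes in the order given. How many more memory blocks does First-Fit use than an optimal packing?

1

First-Fit: [10,20,24,19,13,18,17] [88] [76] [80] → 4 memory blocks.
Total size 365 MB; any packing needs at least ⌈365/128⌉ = 3 memory blocks.
An optimal packing achieves that bound: [88,24,13] [80,20,19] [76,18,17,10] → 3 memory blocks.
Excess: 4 − 3 = 1.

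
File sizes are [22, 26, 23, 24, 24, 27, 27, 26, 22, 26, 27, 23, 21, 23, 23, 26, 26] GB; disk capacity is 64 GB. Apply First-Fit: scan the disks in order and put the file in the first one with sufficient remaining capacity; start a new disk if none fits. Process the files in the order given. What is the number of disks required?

9

disk 1: place 22 GB, 42 GB left
disk 1: place 26 GB, 16 GB left
disk 2: place 23 GB, 41 GB left
disk 2: place 24 GB, 17 GB left
disk 3: place 24 GB, 40 GB left
disk 3: place 27 GB, 13 GB left
disk 4: place 27 GB, 37 GB left
disk 4: place 26 GB, 11 GB left
disk 5: place 22 GB, 42 GB left
disk 5: place 26 GB, 16 GB left
disk 6: place 27 GB, 37 GB left
disk 6: place 23 GB, 14 GB left
disk 7: place 21 GB, 43 GB left
disk 7: place 23 GB, 20 GB left
disk 8: place 23 GB, 41 GB left
disk 8: place 26 GB, 15 GB left
disk 9: place 26 GB, 38 GB left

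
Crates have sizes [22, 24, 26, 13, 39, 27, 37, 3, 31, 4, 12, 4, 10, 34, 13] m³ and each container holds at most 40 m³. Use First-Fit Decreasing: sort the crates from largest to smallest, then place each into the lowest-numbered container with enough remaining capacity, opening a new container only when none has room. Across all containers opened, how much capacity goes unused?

Sorted descending: 39, 37, 34, 31, 27, 26, 24, 22, 13, 13, 12, 10, 4, 4, 3.
container 1: place 39 m³, 1 m³ left
container 2: place 37 m³, 3 m³ left
container 3: place 34 m³, 6 m³ left
container 4: place 31 m³, 9 m³ left
container 5: place 27 m³, 13 m³ left
container 6: place 26 m³, 14 m³ left
container 7: place 24 m³, 16 m³ left
container 8: place 22 m³, 18 m³ left
container 5: place 13 m³, 0 m³ left
container 6: place 13 m³, 1 m³ left
container 7: place 12 m³, 4 m³ left
container 8: place 10 m³, 8 m³ left
container 3: place 4 m³, 2 m³ left
container 4: place 4 m³, 5 m³ left
container 2: place 3 m³, 0 m³ left
8 containers × 40 m³ = 320 m³; used 299 m³; unused 21 m³.

21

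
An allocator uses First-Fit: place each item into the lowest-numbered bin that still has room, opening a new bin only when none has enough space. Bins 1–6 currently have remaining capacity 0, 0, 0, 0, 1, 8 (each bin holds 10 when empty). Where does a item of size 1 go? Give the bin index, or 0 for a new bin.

5

Bins with room: bin 5 (1), bin 6 (8).
The first with room is bin 5.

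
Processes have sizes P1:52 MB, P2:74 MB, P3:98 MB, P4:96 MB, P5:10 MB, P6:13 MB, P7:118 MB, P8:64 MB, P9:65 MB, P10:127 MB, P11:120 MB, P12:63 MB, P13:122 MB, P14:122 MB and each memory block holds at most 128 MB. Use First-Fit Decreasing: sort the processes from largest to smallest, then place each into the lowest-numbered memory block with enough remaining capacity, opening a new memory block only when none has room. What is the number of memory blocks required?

Sorted descending: 127, 122, 122, 120, 118, 98, 96, 74, 65, 64, 63, 52, 13, 10.
Put 127 MB in memory block 1; 1 MB remain.
Put 122 MB in memory block 2; 6 MB remain.
Put 122 MB in memory block 3; 6 MB remain.
Put 120 MB in memory block 4; 8 MB remain.
Put 118 MB in memory block 5; 10 MB remain.
Put 98 MB in memory block 6; 30 MB remain.
Put 96 MB in memory block 7; 32 MB remain.
Put 74 MB in memory block 8; 54 MB remain.
Put 65 MB in memory block 9; 63 MB remain.
Put 64 MB in memory block 10; 64 MB remain.
Put 63 MB in memory block 9; 0 MB remain.
Put 52 MB in memory block 8; 2 MB remain.
Put 13 MB in memory block 6; 17 MB remain.
Put 10 MB in memory block 5; 0 MB remain.

10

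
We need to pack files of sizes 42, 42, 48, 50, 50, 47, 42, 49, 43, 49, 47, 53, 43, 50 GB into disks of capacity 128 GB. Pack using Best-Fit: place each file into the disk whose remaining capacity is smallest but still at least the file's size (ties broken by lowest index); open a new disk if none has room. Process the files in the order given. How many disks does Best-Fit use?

42 GB → disk 1 (remaining 86 GB)
42 GB → disk 1 (remaining 44 GB)
48 GB → disk 2 (remaining 80 GB)
50 GB → disk 2 (remaining 30 GB)
50 GB → disk 3 (remaining 78 GB)
47 GB → disk 3 (remaining 31 GB)
42 GB → disk 1 (remaining 2 GB)
49 GB → disk 4 (remaining 79 GB)
43 GB → disk 4 (remaining 36 GB)
49 GB → disk 5 (remaining 79 GB)
47 GB → disk 5 (remaining 32 GB)
53 GB → disk 6 (remaining 75 GB)
43 GB → disk 6 (remaining 32 GB)
50 GB → disk 7 (remaining 78 GB)

7 disks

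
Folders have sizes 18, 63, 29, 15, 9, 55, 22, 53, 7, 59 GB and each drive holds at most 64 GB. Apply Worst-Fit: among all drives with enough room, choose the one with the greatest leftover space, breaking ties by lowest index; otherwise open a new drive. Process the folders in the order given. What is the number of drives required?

6 drives

Put 18 GB in drive 1; 46 GB remain.
Put 63 GB in drive 2; 1 GB remain.
Put 29 GB in drive 1; 17 GB remain.
Put 15 GB in drive 1; 2 GB remain.
Put 9 GB in drive 3; 55 GB remain.
Put 55 GB in drive 3; 0 GB remain.
Put 22 GB in drive 4; 42 GB remain.
Put 53 GB in drive 5; 11 GB remain.
Put 7 GB in drive 4; 35 GB remain.
Put 59 GB in drive 6; 5 GB remain.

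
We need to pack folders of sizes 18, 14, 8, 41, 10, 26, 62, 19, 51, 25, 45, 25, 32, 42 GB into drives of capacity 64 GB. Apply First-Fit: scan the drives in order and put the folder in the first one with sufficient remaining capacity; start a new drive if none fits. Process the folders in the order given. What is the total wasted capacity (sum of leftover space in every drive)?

94

18 GB → drive 1 (remaining 46 GB)
14 GB → drive 1 (remaining 32 GB)
8 GB → drive 1 (remaining 24 GB)
41 GB → drive 2 (remaining 23 GB)
10 GB → drive 1 (remaining 14 GB)
26 GB → drive 3 (remaining 38 GB)
62 GB → drive 4 (remaining 2 GB)
19 GB → drive 2 (remaining 4 GB)
51 GB → drive 5 (remaining 13 GB)
25 GB → drive 3 (remaining 13 GB)
45 GB → drive 6 (remaining 19 GB)
25 GB → drive 7 (remaining 39 GB)
32 GB → drive 7 (remaining 7 GB)
42 GB → drive 8 (remaining 22 GB)
8 drives × 64 GB = 512 GB; used 418 GB; unused 94 GB.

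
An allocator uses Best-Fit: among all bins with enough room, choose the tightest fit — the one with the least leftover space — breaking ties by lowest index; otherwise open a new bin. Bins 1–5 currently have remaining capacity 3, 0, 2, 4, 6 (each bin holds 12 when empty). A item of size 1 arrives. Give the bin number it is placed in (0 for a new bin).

3

Bins with room: bin 1 (3), bin 3 (2), bin 4 (4), bin 5 (6).
Tightest fit is bin 3 with 2 free.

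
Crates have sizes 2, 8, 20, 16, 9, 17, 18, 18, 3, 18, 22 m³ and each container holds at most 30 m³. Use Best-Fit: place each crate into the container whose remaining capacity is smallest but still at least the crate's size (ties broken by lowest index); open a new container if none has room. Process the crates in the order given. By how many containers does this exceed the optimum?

0

Best-Fit: [2,8,20] [16,9,3] [17] [18] [18] [18] [22] → 7 containers.
7 crates exceed 15 m³ (half the capacity), and no two of those can share a container, so at least 7 containers are needed.
So 7 is already optimal.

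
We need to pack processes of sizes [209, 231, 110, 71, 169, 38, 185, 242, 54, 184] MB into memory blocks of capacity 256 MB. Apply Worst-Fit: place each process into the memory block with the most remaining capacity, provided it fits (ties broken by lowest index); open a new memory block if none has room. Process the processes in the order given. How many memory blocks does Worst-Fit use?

209 MB → memory block 1 (remaining 47 MB)
231 MB → memory block 2 (remaining 25 MB)
110 MB → memory block 3 (remaining 146 MB)
71 MB → memory block 3 (remaining 75 MB)
169 MB → memory block 4 (remaining 87 MB)
38 MB → memory block 4 (remaining 49 MB)
185 MB → memory block 5 (remaining 71 MB)
242 MB → memory block 6 (remaining 14 MB)
54 MB → memory block 3 (remaining 21 MB)
184 MB → memory block 7 (remaining 72 MB)
Final memory blocks: [209] [231] [110,71,54] [169,38] [185] [242] [184].

7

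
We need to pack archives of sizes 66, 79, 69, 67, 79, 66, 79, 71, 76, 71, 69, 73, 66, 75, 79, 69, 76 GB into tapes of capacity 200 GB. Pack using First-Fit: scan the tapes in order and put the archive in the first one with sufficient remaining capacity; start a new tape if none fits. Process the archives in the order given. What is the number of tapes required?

66 GB → tape 1 (remaining 134 GB)
79 GB → tape 1 (remaining 55 GB)
69 GB → tape 2 (remaining 131 GB)
67 GB → tape 2 (remaining 64 GB)
79 GB → tape 3 (remaining 121 GB)
66 GB → tape 3 (remaining 55 GB)
79 GB → tape 4 (remaining 121 GB)
71 GB → tape 4 (remaining 50 GB)
76 GB → tape 5 (remaining 124 GB)
71 GB → tape 5 (remaining 53 GB)
69 GB → tape 6 (remaining 131 GB)
73 GB → tape 6 (remaining 58 GB)
66 GB → tape 7 (remaining 134 GB)
75 GB → tape 7 (remaining 59 GB)
79 GB → tape 8 (remaining 121 GB)
69 GB → tape 8 (remaining 52 GB)
76 GB → tape 9 (remaining 124 GB)

9 tapes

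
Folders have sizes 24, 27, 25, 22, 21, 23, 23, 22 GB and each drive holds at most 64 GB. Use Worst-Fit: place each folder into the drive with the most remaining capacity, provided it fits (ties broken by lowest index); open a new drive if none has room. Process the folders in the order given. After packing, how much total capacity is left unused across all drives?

24 GB → drive 1 (remaining 40 GB)
27 GB → drive 1 (remaining 13 GB)
25 GB → drive 2 (remaining 39 GB)
22 GB → drive 2 (remaining 17 GB)
21 GB → drive 3 (remaining 43 GB)
23 GB → drive 3 (remaining 20 GB)
23 GB → drive 4 (remaining 41 GB)
22 GB → drive 4 (remaining 19 GB)
4 drives × 64 GB = 256 GB; used 187 GB; unused 69 GB.

69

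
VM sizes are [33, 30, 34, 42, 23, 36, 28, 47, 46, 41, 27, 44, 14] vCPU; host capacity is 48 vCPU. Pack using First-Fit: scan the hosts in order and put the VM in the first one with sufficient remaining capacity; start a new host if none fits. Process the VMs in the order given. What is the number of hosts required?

host 1: place 33 vCPU, 15 vCPU left
host 2: place 30 vCPU, 18 vCPU left
host 3: place 34 vCPU, 14 vCPU left
host 4: place 42 vCPU, 6 vCPU left
host 5: place 23 vCPU, 25 vCPU left
host 6: place 36 vCPU, 12 vCPU left
host 7: place 28 vCPU, 20 vCPU left
host 8: place 47 vCPU, 1 vCPU left
host 9: place 46 vCPU, 2 vCPU left
host 10: place 41 vCPU, 7 vCPU left
host 11: place 27 vCPU, 21 vCPU left
host 12: place 44 vCPU, 4 vCPU left
host 1: place 14 vCPU, 1 vCPU left
Final hosts: [33,14] [30] [34] [42] [23] [36] [28] [47] [46] [41] [27] [44].

12 hosts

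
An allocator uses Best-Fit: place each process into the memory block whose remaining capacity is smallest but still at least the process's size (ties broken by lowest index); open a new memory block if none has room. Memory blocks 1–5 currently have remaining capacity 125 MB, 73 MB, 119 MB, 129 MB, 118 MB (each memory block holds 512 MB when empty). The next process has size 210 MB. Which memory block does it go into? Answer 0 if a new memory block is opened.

0

No memory block has ≥ 210 MB free, so a new memory block is opened.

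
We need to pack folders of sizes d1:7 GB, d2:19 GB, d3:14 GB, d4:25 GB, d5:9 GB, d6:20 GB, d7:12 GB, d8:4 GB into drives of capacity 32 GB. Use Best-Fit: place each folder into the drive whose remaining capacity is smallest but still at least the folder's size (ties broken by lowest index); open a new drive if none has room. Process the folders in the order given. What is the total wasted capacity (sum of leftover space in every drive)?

18

d1 (7 GB) → drive 1 (remaining 25 GB)
d2 (19 GB) → drive 1 (remaining 6 GB)
d3 (14 GB) → drive 2 (remaining 18 GB)
d4 (25 GB) → drive 3 (remaining 7 GB)
d5 (9 GB) → drive 2 (remaining 9 GB)
d6 (20 GB) → drive 4 (remaining 12 GB)
d7 (12 GB) → drive 4 (remaining 0 GB)
d8 (4 GB) → drive 1 (remaining 2 GB)
4 drives × 32 GB = 128 GB; used 110 GB; unused 18 GB.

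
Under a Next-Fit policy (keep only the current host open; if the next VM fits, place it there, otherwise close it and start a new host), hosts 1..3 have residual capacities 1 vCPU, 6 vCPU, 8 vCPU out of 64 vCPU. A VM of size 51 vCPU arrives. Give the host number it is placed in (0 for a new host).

Next-Fit only looks at host 3, which has 8 vCPU free.
51 vCPU does not fit, so a new host is opened.

0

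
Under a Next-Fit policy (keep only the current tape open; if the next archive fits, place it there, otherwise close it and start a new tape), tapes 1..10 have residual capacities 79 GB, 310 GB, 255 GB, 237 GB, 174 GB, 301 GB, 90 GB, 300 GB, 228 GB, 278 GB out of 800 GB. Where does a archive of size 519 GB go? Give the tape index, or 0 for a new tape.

0

Next-Fit only looks at tape 10, which has 278 GB free.
519 GB does not fit, so a new tape is opened.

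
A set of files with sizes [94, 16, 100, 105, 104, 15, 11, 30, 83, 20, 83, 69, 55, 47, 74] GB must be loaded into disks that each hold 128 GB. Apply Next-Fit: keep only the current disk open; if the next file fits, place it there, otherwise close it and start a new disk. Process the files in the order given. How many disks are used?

disk 1: place 94 GB, 34 GB left
disk 1: place 16 GB, 18 GB left
disk 2: place 100 GB, 28 GB left
disk 3: place 105 GB, 23 GB left
disk 4: place 104 GB, 24 GB left
disk 4: place 15 GB, 9 GB left
disk 5: place 11 GB, 117 GB left
disk 5: place 30 GB, 87 GB left
disk 5: place 83 GB, 4 GB left
disk 6: place 20 GB, 108 GB left
disk 6: place 83 GB, 25 GB left
disk 7: place 69 GB, 59 GB left
disk 7: place 55 GB, 4 GB left
disk 8: place 47 GB, 81 GB left
disk 8: place 74 GB, 7 GB left
Final disks: [94,16] [100] [105] [104,15] [11,30,83] [20,83] [69,55] [47,74].

8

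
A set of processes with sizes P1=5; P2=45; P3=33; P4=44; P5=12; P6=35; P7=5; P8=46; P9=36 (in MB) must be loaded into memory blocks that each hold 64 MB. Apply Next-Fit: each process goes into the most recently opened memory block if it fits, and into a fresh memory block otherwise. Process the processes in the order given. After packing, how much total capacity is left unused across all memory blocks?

Put P1 (5 MB) in memory block 1; 59 MB remain.
Put P2 (45 MB) in memory block 1; 14 MB remain.
Put P3 (33 MB) in memory block 2; 31 MB remain.
Put P4 (44 MB) in memory block 3; 20 MB remain.
Put P5 (12 MB) in memory block 3; 8 MB remain.
Put P6 (35 MB) in memory block 4; 29 MB remain.
Put P7 (5 MB) in memory block 4; 24 MB remain.
Put P8 (46 MB) in memory block 5; 18 MB remain.
Put P9 (36 MB) in memory block 6; 28 MB remain.
6 memory blocks × 64 MB = 384 MB; used 261 MB; unused 123 MB.

123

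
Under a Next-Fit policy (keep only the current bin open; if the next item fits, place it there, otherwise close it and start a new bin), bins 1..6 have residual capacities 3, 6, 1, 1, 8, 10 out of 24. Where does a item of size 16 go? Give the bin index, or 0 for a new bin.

Next-Fit only looks at bin 6, which has 10 free.
16 does not fit, so a new bin is opened.

0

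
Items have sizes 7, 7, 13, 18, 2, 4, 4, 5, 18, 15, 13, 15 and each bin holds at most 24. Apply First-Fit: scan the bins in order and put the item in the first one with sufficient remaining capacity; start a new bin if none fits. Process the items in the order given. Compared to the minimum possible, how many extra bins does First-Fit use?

First-Fit: [7,7,2,4,4] [13,5] [18] [18] [15] [13] [15] → 7 bins.
Total size 121; any packing needs at least ⌈121/24⌉ = 6 bins.
An optimal packing achieves that bound: [18,5] [18,4,2] [15,7] [15,7] [13,4] [13] → 6 bins.
Excess: 7 − 6 = 1.

1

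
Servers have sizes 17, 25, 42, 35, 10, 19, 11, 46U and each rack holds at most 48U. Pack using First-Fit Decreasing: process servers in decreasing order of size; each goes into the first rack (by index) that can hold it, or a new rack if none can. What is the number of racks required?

Sorted descending: 46, 42, 35, 25, 19, 17, 11, 10.
Put 46U in rack 1; 2U remain.
Put 42U in rack 2; 6U remain.
Put 35U in rack 3; 13U remain.
Put 25U in rack 4; 23U remain.
Put 19U in rack 4; 4U remain.
Put 17U in rack 5; 31U remain.
Put 11U in rack 3; 2U remain.
Put 10U in rack 5; 21U remain.
Final racks: [46] [42] [35,11] [25,19] [17,10].

5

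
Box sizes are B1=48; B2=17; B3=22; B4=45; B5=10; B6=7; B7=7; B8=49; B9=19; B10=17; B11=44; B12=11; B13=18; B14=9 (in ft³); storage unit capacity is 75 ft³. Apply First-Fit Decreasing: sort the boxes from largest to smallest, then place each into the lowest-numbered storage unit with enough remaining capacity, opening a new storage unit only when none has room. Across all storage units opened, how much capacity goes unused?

Sorted descending: 49, 48, 45, 44, 22, 19, 18, 17, 17, 11, 10, 9, 7, 7.
storage unit 1: place 49 ft³, 26 ft³ left
storage unit 2: place 48 ft³, 27 ft³ left
storage unit 3: place 45 ft³, 30 ft³ left
storage unit 4: place 44 ft³, 31 ft³ left
storage unit 1: place 22 ft³, 4 ft³ left
storage unit 2: place 19 ft³, 8 ft³ left
storage unit 3: place 18 ft³, 12 ft³ left
storage unit 4: place 17 ft³, 14 ft³ left
storage unit 5: place 17 ft³, 58 ft³ left
storage unit 3: place 11 ft³, 1 ft³ left
storage unit 4: place 10 ft³, 4 ft³ left
storage unit 5: place 9 ft³, 49 ft³ left
storage unit 2: place 7 ft³, 1 ft³ left
storage unit 5: place 7 ft³, 42 ft³ left
5 storage units × 75 ft³ = 375 ft³; used 323 ft³; unused 52 ft³.

52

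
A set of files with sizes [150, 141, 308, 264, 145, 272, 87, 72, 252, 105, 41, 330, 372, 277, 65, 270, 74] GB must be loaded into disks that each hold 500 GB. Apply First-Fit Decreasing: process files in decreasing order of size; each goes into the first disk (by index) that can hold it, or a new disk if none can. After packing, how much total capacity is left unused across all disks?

775

Sorted descending: 372, 330, 308, 277, 272, 270, 264, 252, 150, 145, 141, 105, 87, 74, 72, 65, 41.
372 GB → disk 1 (remaining 128 GB)
330 GB → disk 2 (remaining 170 GB)
308 GB → disk 3 (remaining 192 GB)
277 GB → disk 4 (remaining 223 GB)
272 GB → disk 5 (remaining 228 GB)
270 GB → disk 6 (remaining 230 GB)
264 GB → disk 7 (remaining 236 GB)
252 GB → disk 8 (remaining 248 GB)
150 GB → disk 2 (remaining 20 GB)
145 GB → disk 3 (remaining 47 GB)
141 GB → disk 4 (remaining 82 GB)
105 GB → disk 1 (remaining 23 GB)
87 GB → disk 5 (remaining 141 GB)
74 GB → disk 4 (remaining 8 GB)
72 GB → disk 5 (remaining 69 GB)
65 GB → disk 5 (remaining 4 GB)
41 GB → disk 3 (remaining 6 GB)
8 disks × 500 GB = 4000 GB; used 3225 GB; unused 775 GB.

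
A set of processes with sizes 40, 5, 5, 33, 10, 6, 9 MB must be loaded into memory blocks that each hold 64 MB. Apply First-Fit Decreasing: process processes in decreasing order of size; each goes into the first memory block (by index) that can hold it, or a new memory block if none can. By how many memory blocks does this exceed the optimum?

0

First-Fit Decreasing: [40,10,9,5] [33,6,5] → 2 memory blocks.
Total size 108 MB; any packing needs at least ⌈108/64⌉ = 2 memory blocks.
So 2 is already optimal.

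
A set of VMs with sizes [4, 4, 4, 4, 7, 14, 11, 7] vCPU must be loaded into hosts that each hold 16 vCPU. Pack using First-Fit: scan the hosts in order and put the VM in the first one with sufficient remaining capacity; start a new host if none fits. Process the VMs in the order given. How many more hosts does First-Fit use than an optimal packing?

0

First-Fit: [4,4,4,4] [7,7] [14] [11] → 4 hosts.
Total size 55 vCPU; any packing needs at least ⌈55/16⌉ = 4 hosts.
So 4 is already optimal.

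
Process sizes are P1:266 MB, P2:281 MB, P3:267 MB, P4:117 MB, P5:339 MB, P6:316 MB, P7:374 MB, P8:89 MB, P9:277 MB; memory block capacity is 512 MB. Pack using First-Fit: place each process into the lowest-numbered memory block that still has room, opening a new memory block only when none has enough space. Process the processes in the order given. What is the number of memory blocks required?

Put P1 (266 MB) in memory block 1; 246 MB remain.
Put P2 (281 MB) in memory block 2; 231 MB remain.
Put P3 (267 MB) in memory block 3; 245 MB remain.
Put P4 (117 MB) in memory block 1; 129 MB remain.
Put P5 (339 MB) in memory block 4; 173 MB remain.
Put P6 (316 MB) in memory block 5; 196 MB remain.
Put P7 (374 MB) in memory block 6; 138 MB remain.
Put P8 (89 MB) in memory block 1; 40 MB remain.
Put P9 (277 MB) in memory block 7; 235 MB remain.

7 memory blocks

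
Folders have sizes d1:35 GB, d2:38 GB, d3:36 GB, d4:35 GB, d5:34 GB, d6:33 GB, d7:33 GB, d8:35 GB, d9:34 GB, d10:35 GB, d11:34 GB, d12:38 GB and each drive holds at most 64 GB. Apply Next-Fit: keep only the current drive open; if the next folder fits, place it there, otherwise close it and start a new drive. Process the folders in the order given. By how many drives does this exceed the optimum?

0

Next-Fit: [35] [38] [36] [35] [34] [33] [33] [35] [34] [35] [34] [38] → 12 drives.
12 folders exceed 32 GB (half the capacity), and no two of those can share a drive, so at least 12 drives are needed.
So 12 is already optimal.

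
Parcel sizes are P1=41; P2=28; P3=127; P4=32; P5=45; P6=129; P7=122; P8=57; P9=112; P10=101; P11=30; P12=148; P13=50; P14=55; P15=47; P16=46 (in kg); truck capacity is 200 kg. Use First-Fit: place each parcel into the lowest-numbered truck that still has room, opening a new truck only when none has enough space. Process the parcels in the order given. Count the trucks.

Put P1 (41 kg) in truck 1; 159 kg remain.
Put P2 (28 kg) in truck 1; 131 kg remain.
Put P3 (127 kg) in truck 1; 4 kg remain.
Put P4 (32 kg) in truck 2; 168 kg remain.
Put P5 (45 kg) in truck 2; 123 kg remain.
Put P6 (129 kg) in truck 3; 71 kg remain.
Put P7 (122 kg) in truck 2; 1 kg remain.
Put P8 (57 kg) in truck 3; 14 kg remain.
Put P9 (112 kg) in truck 4; 88 kg remain.
Put P10 (101 kg) in truck 5; 99 kg remain.
Put P11 (30 kg) in truck 4; 58 kg remain.
Put P12 (148 kg) in truck 6; 52 kg remain.
Put P13 (50 kg) in truck 4; 8 kg remain.
Put P14 (55 kg) in truck 5; 44 kg remain.
Put P15 (47 kg) in truck 6; 5 kg remain.
Put P16 (46 kg) in truck 7; 154 kg remain.

7 trucks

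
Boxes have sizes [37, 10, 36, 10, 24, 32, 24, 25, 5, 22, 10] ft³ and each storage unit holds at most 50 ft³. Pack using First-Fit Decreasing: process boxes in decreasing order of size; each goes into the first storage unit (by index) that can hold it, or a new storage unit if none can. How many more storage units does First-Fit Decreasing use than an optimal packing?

0

First-Fit Decreasing: [37,10] [36,10] [32,10,5] [25,24] [24,22] → 5 storage units.
Total size 235 ft³; any packing needs at least ⌈235/50⌉ = 5 storage units.
So 5 is already optimal.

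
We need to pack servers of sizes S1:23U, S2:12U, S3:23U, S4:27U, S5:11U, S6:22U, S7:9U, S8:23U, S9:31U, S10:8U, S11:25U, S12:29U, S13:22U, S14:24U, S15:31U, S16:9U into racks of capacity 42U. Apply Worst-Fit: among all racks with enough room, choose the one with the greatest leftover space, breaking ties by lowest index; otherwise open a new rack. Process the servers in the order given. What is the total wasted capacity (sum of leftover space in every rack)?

S1 (23U) → rack 1 (remaining 19U)
S2 (12U) → rack 1 (remaining 7U)
S3 (23U) → rack 2 (remaining 19U)
S4 (27U) → rack 3 (remaining 15U)
S5 (11U) → rack 2 (remaining 8U)
S6 (22U) → rack 4 (remaining 20U)
S7 (9U) → rack 4 (remaining 11U)
S8 (23U) → rack 5 (remaining 19U)
S9 (31U) → rack 6 (remaining 11U)
S10 (8U) → rack 5 (remaining 11U)
S11 (25U) → rack 7 (remaining 17U)
S12 (29U) → rack 8 (remaining 13U)
S13 (22U) → rack 9 (remaining 20U)
S14 (24U) → rack 10 (remaining 18U)
S15 (31U) → rack 11 (remaining 11U)
S16 (9U) → rack 9 (remaining 11U)
11 racks × 42U = 462U; used 329U; unused 133U.

133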